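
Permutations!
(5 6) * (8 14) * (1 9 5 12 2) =(1 9 5 6 12 2)(8 14) =[0, 9, 1, 3, 4, 6, 12, 7, 14, 5, 10, 11, 2, 13, 8]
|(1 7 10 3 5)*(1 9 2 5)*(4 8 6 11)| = 12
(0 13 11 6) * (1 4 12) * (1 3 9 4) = [13, 1, 2, 9, 12, 5, 0, 7, 8, 4, 10, 6, 3, 11] = (0 13 11 6)(3 9 4 12)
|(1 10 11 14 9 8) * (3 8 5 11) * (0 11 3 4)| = |(0 11 14 9 5 3 8 1 10 4)| = 10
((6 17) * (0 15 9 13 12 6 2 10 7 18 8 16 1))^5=(0 6 18 15 17 8 9 2 16 13 10 1 12 7)=[6, 12, 16, 3, 4, 5, 18, 0, 9, 2, 1, 11, 7, 10, 14, 17, 13, 8, 15]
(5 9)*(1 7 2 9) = (1 7 2 9 5) = [0, 7, 9, 3, 4, 1, 6, 2, 8, 5]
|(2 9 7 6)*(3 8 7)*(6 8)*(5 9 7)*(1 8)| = 8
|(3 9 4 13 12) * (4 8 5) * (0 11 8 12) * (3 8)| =9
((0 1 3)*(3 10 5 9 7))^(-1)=(0 3 7 9 5 10 1)=[3, 0, 2, 7, 4, 10, 6, 9, 8, 5, 1]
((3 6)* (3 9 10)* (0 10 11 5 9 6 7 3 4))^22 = [10, 1, 2, 3, 0, 9, 6, 7, 8, 11, 4, 5] = (0 10 4)(5 9 11)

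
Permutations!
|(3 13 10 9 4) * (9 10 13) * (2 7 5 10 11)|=15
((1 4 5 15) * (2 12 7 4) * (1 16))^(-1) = [0, 16, 1, 3, 7, 4, 6, 12, 8, 9, 10, 11, 2, 13, 14, 5, 15] = (1 16 15 5 4 7 12 2)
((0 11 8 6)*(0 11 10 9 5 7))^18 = (11)(0 5 10 7 9) = [5, 1, 2, 3, 4, 10, 6, 9, 8, 0, 7, 11]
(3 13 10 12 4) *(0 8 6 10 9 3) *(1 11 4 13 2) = (0 8 6 10 12 13 9 3 2 1 11 4) = [8, 11, 1, 2, 0, 5, 10, 7, 6, 3, 12, 4, 13, 9]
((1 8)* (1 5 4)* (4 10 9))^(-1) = (1 4 9 10 5 8) = [0, 4, 2, 3, 9, 8, 6, 7, 1, 10, 5]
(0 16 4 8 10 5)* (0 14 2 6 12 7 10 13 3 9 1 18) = (0 16 4 8 13 3 9 1 18)(2 6 12 7 10 5 14) = [16, 18, 6, 9, 8, 14, 12, 10, 13, 1, 5, 11, 7, 3, 2, 15, 4, 17, 0]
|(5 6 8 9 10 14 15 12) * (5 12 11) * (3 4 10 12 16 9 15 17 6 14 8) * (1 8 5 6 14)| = 18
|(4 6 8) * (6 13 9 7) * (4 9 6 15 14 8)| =|(4 13 6)(7 15 14 8 9)| =15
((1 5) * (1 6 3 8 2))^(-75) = (1 3)(2 6)(5 8) = [0, 3, 6, 1, 4, 8, 2, 7, 5]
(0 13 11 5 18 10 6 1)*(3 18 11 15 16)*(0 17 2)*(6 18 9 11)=(0 13 15 16 3 9 11 5 6 1 17 2)(10 18)=[13, 17, 0, 9, 4, 6, 1, 7, 8, 11, 18, 5, 12, 15, 14, 16, 3, 2, 10]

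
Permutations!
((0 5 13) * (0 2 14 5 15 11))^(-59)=(0 15 11)(2 14 5 13)=[15, 1, 14, 3, 4, 13, 6, 7, 8, 9, 10, 0, 12, 2, 5, 11]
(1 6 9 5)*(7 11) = [0, 6, 2, 3, 4, 1, 9, 11, 8, 5, 10, 7] = (1 6 9 5)(7 11)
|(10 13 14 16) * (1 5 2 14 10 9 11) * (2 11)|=|(1 5 11)(2 14 16 9)(10 13)|=12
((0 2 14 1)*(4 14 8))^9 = (0 4)(1 8)(2 14) = [4, 8, 14, 3, 0, 5, 6, 7, 1, 9, 10, 11, 12, 13, 2]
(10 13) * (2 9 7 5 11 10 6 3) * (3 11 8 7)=(2 9 3)(5 8 7)(6 11 10 13)=[0, 1, 9, 2, 4, 8, 11, 5, 7, 3, 13, 10, 12, 6]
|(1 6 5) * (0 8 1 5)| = 4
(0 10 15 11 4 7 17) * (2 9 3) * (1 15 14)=(0 10 14 1 15 11 4 7 17)(2 9 3)=[10, 15, 9, 2, 7, 5, 6, 17, 8, 3, 14, 4, 12, 13, 1, 11, 16, 0]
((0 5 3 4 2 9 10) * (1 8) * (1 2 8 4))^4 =(0 4 10 1 9 3 2 5 8) =[4, 9, 5, 2, 10, 8, 6, 7, 0, 3, 1]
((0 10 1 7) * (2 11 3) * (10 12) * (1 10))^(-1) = (0 7 1 12)(2 3 11) = [7, 12, 3, 11, 4, 5, 6, 1, 8, 9, 10, 2, 0]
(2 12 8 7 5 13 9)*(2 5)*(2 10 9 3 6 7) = [0, 1, 12, 6, 4, 13, 7, 10, 2, 5, 9, 11, 8, 3] = (2 12 8)(3 6 7 10 9 5 13)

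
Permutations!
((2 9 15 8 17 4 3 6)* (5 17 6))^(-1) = [0, 1, 6, 4, 17, 3, 8, 7, 15, 2, 10, 11, 12, 13, 14, 9, 16, 5] = (2 6 8 15 9)(3 4 17 5)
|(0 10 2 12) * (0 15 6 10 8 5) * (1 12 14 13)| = |(0 8 5)(1 12 15 6 10 2 14 13)| = 24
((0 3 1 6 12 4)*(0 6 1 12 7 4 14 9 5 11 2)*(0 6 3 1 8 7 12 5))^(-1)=(0 9 14 12 6 2 11 5 3 4 7 8 1)=[9, 0, 11, 4, 7, 3, 2, 8, 1, 14, 10, 5, 6, 13, 12]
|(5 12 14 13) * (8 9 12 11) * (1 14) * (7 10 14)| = 10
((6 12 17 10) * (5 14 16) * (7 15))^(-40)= (17)(5 16 14)= [0, 1, 2, 3, 4, 16, 6, 7, 8, 9, 10, 11, 12, 13, 5, 15, 14, 17]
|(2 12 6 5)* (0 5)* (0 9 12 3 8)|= |(0 5 2 3 8)(6 9 12)|= 15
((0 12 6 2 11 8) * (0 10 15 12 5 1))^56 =(15)(0 1 5) =[1, 5, 2, 3, 4, 0, 6, 7, 8, 9, 10, 11, 12, 13, 14, 15]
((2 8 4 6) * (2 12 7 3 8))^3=(3 6)(4 7)(8 12)=[0, 1, 2, 6, 7, 5, 3, 4, 12, 9, 10, 11, 8]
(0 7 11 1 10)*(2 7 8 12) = (0 8 12 2 7 11 1 10) = [8, 10, 7, 3, 4, 5, 6, 11, 12, 9, 0, 1, 2]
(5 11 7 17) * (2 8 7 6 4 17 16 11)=(2 8 7 16 11 6 4 17 5)=[0, 1, 8, 3, 17, 2, 4, 16, 7, 9, 10, 6, 12, 13, 14, 15, 11, 5]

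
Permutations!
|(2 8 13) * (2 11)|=4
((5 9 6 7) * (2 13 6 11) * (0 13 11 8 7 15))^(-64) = (15) = [0, 1, 2, 3, 4, 5, 6, 7, 8, 9, 10, 11, 12, 13, 14, 15]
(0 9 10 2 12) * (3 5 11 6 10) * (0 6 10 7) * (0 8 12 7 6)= (0 9 3 5 11 10 2 7 8 12)= [9, 1, 7, 5, 4, 11, 6, 8, 12, 3, 2, 10, 0]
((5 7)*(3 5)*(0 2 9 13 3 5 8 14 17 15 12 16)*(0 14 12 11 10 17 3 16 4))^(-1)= (0 4 12 8 3 14 16 13 9 2)(5 7)(10 11 15 17)= [4, 1, 0, 14, 12, 7, 6, 5, 3, 2, 11, 15, 8, 9, 16, 17, 13, 10]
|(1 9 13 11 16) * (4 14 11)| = |(1 9 13 4 14 11 16)| = 7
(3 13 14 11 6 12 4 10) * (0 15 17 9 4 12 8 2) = [15, 1, 0, 13, 10, 5, 8, 7, 2, 4, 3, 6, 12, 14, 11, 17, 16, 9] = (0 15 17 9 4 10 3 13 14 11 6 8 2)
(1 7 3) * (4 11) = (1 7 3)(4 11) = [0, 7, 2, 1, 11, 5, 6, 3, 8, 9, 10, 4]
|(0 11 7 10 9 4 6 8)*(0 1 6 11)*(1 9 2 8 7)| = 9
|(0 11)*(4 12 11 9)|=5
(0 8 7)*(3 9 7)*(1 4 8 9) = (0 9 7)(1 4 8 3) = [9, 4, 2, 1, 8, 5, 6, 0, 3, 7]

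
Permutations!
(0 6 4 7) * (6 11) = (0 11 6 4 7) = [11, 1, 2, 3, 7, 5, 4, 0, 8, 9, 10, 6]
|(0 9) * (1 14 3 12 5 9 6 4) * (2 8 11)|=|(0 6 4 1 14 3 12 5 9)(2 8 11)|=9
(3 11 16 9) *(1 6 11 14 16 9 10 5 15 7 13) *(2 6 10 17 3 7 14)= [0, 10, 6, 2, 4, 15, 11, 13, 8, 7, 5, 9, 12, 1, 16, 14, 17, 3]= (1 10 5 15 14 16 17 3 2 6 11 9 7 13)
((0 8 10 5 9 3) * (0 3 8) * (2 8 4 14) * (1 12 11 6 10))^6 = [0, 9, 10, 3, 11, 1, 2, 7, 5, 12, 8, 14, 4, 13, 6] = (1 9 12 4 11 14 6 2 10 8 5)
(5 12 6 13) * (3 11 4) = (3 11 4)(5 12 6 13) = [0, 1, 2, 11, 3, 12, 13, 7, 8, 9, 10, 4, 6, 5]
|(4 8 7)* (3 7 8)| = 3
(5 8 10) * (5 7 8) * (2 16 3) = (2 16 3)(7 8 10) = [0, 1, 16, 2, 4, 5, 6, 8, 10, 9, 7, 11, 12, 13, 14, 15, 3]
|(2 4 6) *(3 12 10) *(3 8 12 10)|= 12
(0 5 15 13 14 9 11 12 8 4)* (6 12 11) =(0 5 15 13 14 9 6 12 8 4) =[5, 1, 2, 3, 0, 15, 12, 7, 4, 6, 10, 11, 8, 14, 9, 13]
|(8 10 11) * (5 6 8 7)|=6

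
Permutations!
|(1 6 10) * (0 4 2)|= 3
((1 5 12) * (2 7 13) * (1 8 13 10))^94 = (1 7 13 12)(2 8 5 10) = [0, 7, 8, 3, 4, 10, 6, 13, 5, 9, 2, 11, 1, 12]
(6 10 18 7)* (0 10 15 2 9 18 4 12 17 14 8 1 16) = (0 10 4 12 17 14 8 1 16)(2 9 18 7 6 15) = [10, 16, 9, 3, 12, 5, 15, 6, 1, 18, 4, 11, 17, 13, 8, 2, 0, 14, 7]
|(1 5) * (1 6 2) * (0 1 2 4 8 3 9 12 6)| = 6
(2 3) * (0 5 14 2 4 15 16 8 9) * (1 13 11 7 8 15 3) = [5, 13, 1, 4, 3, 14, 6, 8, 9, 0, 10, 7, 12, 11, 2, 16, 15] = (0 5 14 2 1 13 11 7 8 9)(3 4)(15 16)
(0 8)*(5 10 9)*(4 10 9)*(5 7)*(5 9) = (0 8)(4 10)(7 9) = [8, 1, 2, 3, 10, 5, 6, 9, 0, 7, 4]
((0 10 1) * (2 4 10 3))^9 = (0 4)(1 2)(3 10) = [4, 2, 1, 10, 0, 5, 6, 7, 8, 9, 3]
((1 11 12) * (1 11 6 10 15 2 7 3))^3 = [0, 15, 1, 10, 4, 5, 2, 6, 8, 9, 7, 12, 11, 13, 14, 3] = (1 15 3 10 7 6 2)(11 12)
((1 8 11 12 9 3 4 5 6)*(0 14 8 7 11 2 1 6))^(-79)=(0 7 4 2 9 14 11 5 1 3 8 12)=[7, 3, 9, 8, 2, 1, 6, 4, 12, 14, 10, 5, 0, 13, 11]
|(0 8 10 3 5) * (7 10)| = 6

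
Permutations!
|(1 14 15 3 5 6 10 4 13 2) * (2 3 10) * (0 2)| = 11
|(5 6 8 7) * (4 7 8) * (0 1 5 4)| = 4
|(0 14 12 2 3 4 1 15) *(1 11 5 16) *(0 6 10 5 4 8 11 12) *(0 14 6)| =|(0 6 10 5 16 1 15)(2 3 8 11 4 12)| =42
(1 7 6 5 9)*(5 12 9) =(1 7 6 12 9) =[0, 7, 2, 3, 4, 5, 12, 6, 8, 1, 10, 11, 9]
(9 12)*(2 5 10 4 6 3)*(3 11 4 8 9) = [0, 1, 5, 2, 6, 10, 11, 7, 9, 12, 8, 4, 3] = (2 5 10 8 9 12 3)(4 6 11)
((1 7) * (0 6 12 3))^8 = (12) = [0, 1, 2, 3, 4, 5, 6, 7, 8, 9, 10, 11, 12]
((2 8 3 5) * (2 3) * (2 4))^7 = (2 8 4)(3 5) = [0, 1, 8, 5, 2, 3, 6, 7, 4]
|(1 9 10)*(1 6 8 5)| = 6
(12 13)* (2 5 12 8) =[0, 1, 5, 3, 4, 12, 6, 7, 2, 9, 10, 11, 13, 8] =(2 5 12 13 8)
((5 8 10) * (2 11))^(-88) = (11)(5 10 8) = [0, 1, 2, 3, 4, 10, 6, 7, 5, 9, 8, 11]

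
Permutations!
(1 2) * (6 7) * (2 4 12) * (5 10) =[0, 4, 1, 3, 12, 10, 7, 6, 8, 9, 5, 11, 2] =(1 4 12 2)(5 10)(6 7)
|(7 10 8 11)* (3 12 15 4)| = |(3 12 15 4)(7 10 8 11)| = 4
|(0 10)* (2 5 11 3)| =4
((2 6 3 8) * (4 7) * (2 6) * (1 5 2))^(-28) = (1 2 5)(3 6 8) = [0, 2, 5, 6, 4, 1, 8, 7, 3]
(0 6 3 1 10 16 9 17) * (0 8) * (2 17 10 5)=(0 6 3 1 5 2 17 8)(9 10 16)=[6, 5, 17, 1, 4, 2, 3, 7, 0, 10, 16, 11, 12, 13, 14, 15, 9, 8]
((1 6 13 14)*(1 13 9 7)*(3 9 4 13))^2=(1 4 14 9)(3 7 6 13)=[0, 4, 2, 7, 14, 5, 13, 6, 8, 1, 10, 11, 12, 3, 9]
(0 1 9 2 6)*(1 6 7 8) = (0 6)(1 9 2 7 8) = [6, 9, 7, 3, 4, 5, 0, 8, 1, 2]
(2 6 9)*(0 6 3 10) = [6, 1, 3, 10, 4, 5, 9, 7, 8, 2, 0] = (0 6 9 2 3 10)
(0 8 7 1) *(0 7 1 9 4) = (0 8 1 7 9 4) = [8, 7, 2, 3, 0, 5, 6, 9, 1, 4]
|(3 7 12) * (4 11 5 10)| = |(3 7 12)(4 11 5 10)| = 12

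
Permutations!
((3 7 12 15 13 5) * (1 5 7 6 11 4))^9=(1 6)(3 4)(5 11)(7 12 15 13)=[0, 6, 2, 4, 3, 11, 1, 12, 8, 9, 10, 5, 15, 7, 14, 13]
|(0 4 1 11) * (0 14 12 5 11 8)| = |(0 4 1 8)(5 11 14 12)| = 4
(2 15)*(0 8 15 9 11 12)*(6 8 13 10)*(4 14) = [13, 1, 9, 3, 14, 5, 8, 7, 15, 11, 6, 12, 0, 10, 4, 2] = (0 13 10 6 8 15 2 9 11 12)(4 14)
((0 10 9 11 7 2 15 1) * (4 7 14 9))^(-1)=(0 1 15 2 7 4 10)(9 14 11)=[1, 15, 7, 3, 10, 5, 6, 4, 8, 14, 0, 9, 12, 13, 11, 2]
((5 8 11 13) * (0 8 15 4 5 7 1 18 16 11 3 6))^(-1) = [6, 7, 2, 8, 15, 4, 3, 13, 0, 9, 10, 16, 12, 11, 14, 5, 18, 17, 1] = (0 6 3 8)(1 7 13 11 16 18)(4 15 5)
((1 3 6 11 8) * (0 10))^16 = (1 3 6 11 8) = [0, 3, 2, 6, 4, 5, 11, 7, 1, 9, 10, 8]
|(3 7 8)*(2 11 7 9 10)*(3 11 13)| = 15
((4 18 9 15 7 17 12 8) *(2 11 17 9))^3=(2 12 18 17 4 11 8)=[0, 1, 12, 3, 11, 5, 6, 7, 2, 9, 10, 8, 18, 13, 14, 15, 16, 4, 17]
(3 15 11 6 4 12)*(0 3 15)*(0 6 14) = (0 3 6 4 12 15 11 14) = [3, 1, 2, 6, 12, 5, 4, 7, 8, 9, 10, 14, 15, 13, 0, 11]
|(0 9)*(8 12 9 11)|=5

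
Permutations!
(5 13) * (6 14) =[0, 1, 2, 3, 4, 13, 14, 7, 8, 9, 10, 11, 12, 5, 6] =(5 13)(6 14)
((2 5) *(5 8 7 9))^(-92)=(2 9 8 5 7)=[0, 1, 9, 3, 4, 7, 6, 2, 5, 8]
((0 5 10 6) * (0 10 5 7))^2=(10)=[0, 1, 2, 3, 4, 5, 6, 7, 8, 9, 10]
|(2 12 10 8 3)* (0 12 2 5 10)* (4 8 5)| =|(0 12)(3 4 8)(5 10)| =6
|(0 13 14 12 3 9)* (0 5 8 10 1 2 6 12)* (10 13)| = |(0 10 1 2 6 12 3 9 5 8 13 14)| = 12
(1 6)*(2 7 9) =[0, 6, 7, 3, 4, 5, 1, 9, 8, 2] =(1 6)(2 7 9)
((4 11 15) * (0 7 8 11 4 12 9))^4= (0 15 7 12 8 9 11)= [15, 1, 2, 3, 4, 5, 6, 12, 9, 11, 10, 0, 8, 13, 14, 7]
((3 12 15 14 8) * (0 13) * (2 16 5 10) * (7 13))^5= (0 13 7)(2 16 5 10)= [13, 1, 16, 3, 4, 10, 6, 0, 8, 9, 2, 11, 12, 7, 14, 15, 5]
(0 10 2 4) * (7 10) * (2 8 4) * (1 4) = (0 7 10 8 1 4) = [7, 4, 2, 3, 0, 5, 6, 10, 1, 9, 8]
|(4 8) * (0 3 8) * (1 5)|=|(0 3 8 4)(1 5)|=4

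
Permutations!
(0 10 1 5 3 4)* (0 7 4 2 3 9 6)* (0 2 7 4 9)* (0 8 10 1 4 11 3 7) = (0 1 5 8 10 4 11 3)(2 7 9 6) = [1, 5, 7, 0, 11, 8, 2, 9, 10, 6, 4, 3]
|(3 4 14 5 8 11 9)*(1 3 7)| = |(1 3 4 14 5 8 11 9 7)| = 9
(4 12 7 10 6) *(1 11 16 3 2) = (1 11 16 3 2)(4 12 7 10 6) = [0, 11, 1, 2, 12, 5, 4, 10, 8, 9, 6, 16, 7, 13, 14, 15, 3]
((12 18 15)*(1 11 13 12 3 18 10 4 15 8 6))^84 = (1 3 12 6 15 13 8 4 11 18 10) = [0, 3, 2, 12, 11, 5, 15, 7, 4, 9, 1, 18, 6, 8, 14, 13, 16, 17, 10]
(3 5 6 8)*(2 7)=(2 7)(3 5 6 8)=[0, 1, 7, 5, 4, 6, 8, 2, 3]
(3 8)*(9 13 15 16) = (3 8)(9 13 15 16) = [0, 1, 2, 8, 4, 5, 6, 7, 3, 13, 10, 11, 12, 15, 14, 16, 9]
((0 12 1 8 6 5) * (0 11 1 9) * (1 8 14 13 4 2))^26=(0 9 12)(1 14 13 4 2)(5 8)(6 11)=[9, 14, 1, 3, 2, 8, 11, 7, 5, 12, 10, 6, 0, 4, 13]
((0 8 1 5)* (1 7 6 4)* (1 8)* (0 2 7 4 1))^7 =[0, 2, 6, 3, 8, 7, 5, 1, 4] =(1 2 6 5 7)(4 8)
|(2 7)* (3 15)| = 2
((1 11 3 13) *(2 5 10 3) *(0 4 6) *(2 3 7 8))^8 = (13)(0 6 4)(2 7 5 8 10) = [6, 1, 7, 3, 0, 8, 4, 5, 10, 9, 2, 11, 12, 13]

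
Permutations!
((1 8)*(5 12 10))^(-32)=(5 12 10)=[0, 1, 2, 3, 4, 12, 6, 7, 8, 9, 5, 11, 10]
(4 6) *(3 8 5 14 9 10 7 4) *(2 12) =(2 12)(3 8 5 14 9 10 7 4 6) =[0, 1, 12, 8, 6, 14, 3, 4, 5, 10, 7, 11, 2, 13, 9]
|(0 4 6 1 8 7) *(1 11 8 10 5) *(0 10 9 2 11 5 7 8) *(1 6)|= 6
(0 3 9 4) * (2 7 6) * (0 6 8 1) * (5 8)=(0 3 9 4 6 2 7 5 8 1)=[3, 0, 7, 9, 6, 8, 2, 5, 1, 4]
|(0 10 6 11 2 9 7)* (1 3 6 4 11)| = |(0 10 4 11 2 9 7)(1 3 6)| = 21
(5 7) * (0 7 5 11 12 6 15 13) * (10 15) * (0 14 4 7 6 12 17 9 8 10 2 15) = [6, 1, 15, 3, 7, 5, 2, 11, 10, 8, 0, 17, 12, 14, 4, 13, 16, 9] = (0 6 2 15 13 14 4 7 11 17 9 8 10)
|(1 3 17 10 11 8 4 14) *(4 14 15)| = |(1 3 17 10 11 8 14)(4 15)| = 14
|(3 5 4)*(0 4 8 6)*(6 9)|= |(0 4 3 5 8 9 6)|= 7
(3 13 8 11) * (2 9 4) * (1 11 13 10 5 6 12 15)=[0, 11, 9, 10, 2, 6, 12, 7, 13, 4, 5, 3, 15, 8, 14, 1]=(1 11 3 10 5 6 12 15)(2 9 4)(8 13)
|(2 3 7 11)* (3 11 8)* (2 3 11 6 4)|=12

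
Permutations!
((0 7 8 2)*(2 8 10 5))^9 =[2, 1, 5, 3, 4, 10, 6, 0, 8, 9, 7] =(0 2 5 10 7)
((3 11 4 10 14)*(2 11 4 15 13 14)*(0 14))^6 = [11, 1, 3, 13, 0, 5, 6, 7, 8, 9, 14, 4, 12, 2, 15, 10] = (0 11 4)(2 3 13)(10 14 15)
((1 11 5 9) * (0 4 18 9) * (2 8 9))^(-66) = (0 1 2)(4 11 8)(5 9 18) = [1, 2, 0, 3, 11, 9, 6, 7, 4, 18, 10, 8, 12, 13, 14, 15, 16, 17, 5]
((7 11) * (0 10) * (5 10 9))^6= (11)(0 5)(9 10)= [5, 1, 2, 3, 4, 0, 6, 7, 8, 10, 9, 11]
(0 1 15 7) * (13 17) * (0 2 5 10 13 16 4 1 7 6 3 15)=(0 7 2 5 10 13 17 16 4 1)(3 15 6)=[7, 0, 5, 15, 1, 10, 3, 2, 8, 9, 13, 11, 12, 17, 14, 6, 4, 16]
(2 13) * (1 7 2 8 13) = (1 7 2)(8 13) = [0, 7, 1, 3, 4, 5, 6, 2, 13, 9, 10, 11, 12, 8]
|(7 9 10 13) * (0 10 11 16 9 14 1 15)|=21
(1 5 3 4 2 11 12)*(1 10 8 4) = (1 5 3)(2 11 12 10 8 4) = [0, 5, 11, 1, 2, 3, 6, 7, 4, 9, 8, 12, 10]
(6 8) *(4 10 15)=(4 10 15)(6 8)=[0, 1, 2, 3, 10, 5, 8, 7, 6, 9, 15, 11, 12, 13, 14, 4]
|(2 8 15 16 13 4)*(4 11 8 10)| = |(2 10 4)(8 15 16 13 11)| = 15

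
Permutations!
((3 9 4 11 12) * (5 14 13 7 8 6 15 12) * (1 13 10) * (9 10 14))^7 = (1 3 15 8 13 10 12 6 7)(4 9 5 11) = [0, 3, 2, 15, 9, 11, 7, 1, 13, 5, 12, 4, 6, 10, 14, 8]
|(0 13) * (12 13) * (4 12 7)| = |(0 7 4 12 13)| = 5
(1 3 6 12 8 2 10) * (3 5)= (1 5 3 6 12 8 2 10)= [0, 5, 10, 6, 4, 3, 12, 7, 2, 9, 1, 11, 8]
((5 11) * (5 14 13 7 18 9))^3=(5 13 9 14 18 11 7)=[0, 1, 2, 3, 4, 13, 6, 5, 8, 14, 10, 7, 12, 9, 18, 15, 16, 17, 11]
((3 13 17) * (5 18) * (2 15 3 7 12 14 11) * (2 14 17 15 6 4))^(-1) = (2 4 6)(3 15 13)(5 18)(7 17 12)(11 14) = [0, 1, 4, 15, 6, 18, 2, 17, 8, 9, 10, 14, 7, 3, 11, 13, 16, 12, 5]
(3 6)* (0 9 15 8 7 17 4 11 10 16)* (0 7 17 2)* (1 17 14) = [9, 17, 0, 6, 11, 5, 3, 2, 14, 15, 16, 10, 12, 13, 1, 8, 7, 4] = (0 9 15 8 14 1 17 4 11 10 16 7 2)(3 6)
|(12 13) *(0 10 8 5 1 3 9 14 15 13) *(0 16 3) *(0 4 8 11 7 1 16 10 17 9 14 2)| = 52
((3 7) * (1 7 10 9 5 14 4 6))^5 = (1 5 7 14 3 4 10 6 9) = [0, 5, 2, 4, 10, 7, 9, 14, 8, 1, 6, 11, 12, 13, 3]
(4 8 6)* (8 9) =[0, 1, 2, 3, 9, 5, 4, 7, 6, 8] =(4 9 8 6)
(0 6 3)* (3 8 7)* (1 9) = (0 6 8 7 3)(1 9) = [6, 9, 2, 0, 4, 5, 8, 3, 7, 1]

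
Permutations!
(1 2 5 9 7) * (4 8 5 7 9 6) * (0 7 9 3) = [7, 2, 9, 0, 8, 6, 4, 1, 5, 3] = (0 7 1 2 9 3)(4 8 5 6)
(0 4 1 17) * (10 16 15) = [4, 17, 2, 3, 1, 5, 6, 7, 8, 9, 16, 11, 12, 13, 14, 10, 15, 0] = (0 4 1 17)(10 16 15)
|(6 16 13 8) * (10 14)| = |(6 16 13 8)(10 14)| = 4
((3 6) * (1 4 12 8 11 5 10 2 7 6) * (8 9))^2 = (1 12 8 5 2 6)(3 4 9 11 10 7) = [0, 12, 6, 4, 9, 2, 1, 3, 5, 11, 7, 10, 8]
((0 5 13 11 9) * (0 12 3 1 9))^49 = (0 5 13 11)(1 9 12 3) = [5, 9, 2, 1, 4, 13, 6, 7, 8, 12, 10, 0, 3, 11]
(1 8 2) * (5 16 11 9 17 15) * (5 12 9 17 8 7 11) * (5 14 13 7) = (1 5 16 14 13 7 11 17 15 12 9 8 2) = [0, 5, 1, 3, 4, 16, 6, 11, 2, 8, 10, 17, 9, 7, 13, 12, 14, 15]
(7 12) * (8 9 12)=[0, 1, 2, 3, 4, 5, 6, 8, 9, 12, 10, 11, 7]=(7 8 9 12)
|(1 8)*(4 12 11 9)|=|(1 8)(4 12 11 9)|=4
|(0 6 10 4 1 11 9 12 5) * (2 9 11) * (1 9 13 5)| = 10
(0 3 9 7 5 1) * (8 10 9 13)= [3, 0, 2, 13, 4, 1, 6, 5, 10, 7, 9, 11, 12, 8]= (0 3 13 8 10 9 7 5 1)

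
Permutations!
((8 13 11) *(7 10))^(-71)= (7 10)(8 13 11)= [0, 1, 2, 3, 4, 5, 6, 10, 13, 9, 7, 8, 12, 11]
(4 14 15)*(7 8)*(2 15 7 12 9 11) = [0, 1, 15, 3, 14, 5, 6, 8, 12, 11, 10, 2, 9, 13, 7, 4] = (2 15 4 14 7 8 12 9 11)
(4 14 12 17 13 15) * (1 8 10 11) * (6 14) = [0, 8, 2, 3, 6, 5, 14, 7, 10, 9, 11, 1, 17, 15, 12, 4, 16, 13] = (1 8 10 11)(4 6 14 12 17 13 15)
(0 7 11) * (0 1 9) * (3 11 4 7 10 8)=(0 10 8 3 11 1 9)(4 7)=[10, 9, 2, 11, 7, 5, 6, 4, 3, 0, 8, 1]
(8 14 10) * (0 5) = (0 5)(8 14 10) = [5, 1, 2, 3, 4, 0, 6, 7, 14, 9, 8, 11, 12, 13, 10]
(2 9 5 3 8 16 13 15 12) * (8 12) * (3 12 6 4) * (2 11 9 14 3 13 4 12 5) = (2 14 3 6 12 11 9)(4 13 15 8 16) = [0, 1, 14, 6, 13, 5, 12, 7, 16, 2, 10, 9, 11, 15, 3, 8, 4]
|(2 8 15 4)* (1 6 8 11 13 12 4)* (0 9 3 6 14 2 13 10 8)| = |(0 9 3 6)(1 14 2 11 10 8 15)(4 13 12)| = 84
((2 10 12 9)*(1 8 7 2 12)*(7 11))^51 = (1 7)(2 8)(9 12)(10 11) = [0, 7, 8, 3, 4, 5, 6, 1, 2, 12, 11, 10, 9]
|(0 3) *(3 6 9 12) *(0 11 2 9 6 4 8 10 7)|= |(0 4 8 10 7)(2 9 12 3 11)|= 5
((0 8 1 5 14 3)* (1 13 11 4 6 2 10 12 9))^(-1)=(0 3 14 5 1 9 12 10 2 6 4 11 13 8)=[3, 9, 6, 14, 11, 1, 4, 7, 0, 12, 2, 13, 10, 8, 5]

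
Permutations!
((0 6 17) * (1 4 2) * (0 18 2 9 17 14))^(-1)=(0 14 6)(1 2 18 17 9 4)=[14, 2, 18, 3, 1, 5, 0, 7, 8, 4, 10, 11, 12, 13, 6, 15, 16, 9, 17]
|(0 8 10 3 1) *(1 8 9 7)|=|(0 9 7 1)(3 8 10)|=12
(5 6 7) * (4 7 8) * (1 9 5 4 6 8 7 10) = (1 9 5 8 6 7 4 10) = [0, 9, 2, 3, 10, 8, 7, 4, 6, 5, 1]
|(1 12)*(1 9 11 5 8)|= 6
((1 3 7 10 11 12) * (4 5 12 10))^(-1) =(1 12 5 4 7 3)(10 11) =[0, 12, 2, 1, 7, 4, 6, 3, 8, 9, 11, 10, 5]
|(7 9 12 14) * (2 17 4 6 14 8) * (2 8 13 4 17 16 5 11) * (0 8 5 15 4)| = 14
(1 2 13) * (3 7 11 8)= (1 2 13)(3 7 11 8)= [0, 2, 13, 7, 4, 5, 6, 11, 3, 9, 10, 8, 12, 1]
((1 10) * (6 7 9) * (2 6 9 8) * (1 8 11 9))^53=[0, 7, 1, 3, 4, 5, 10, 8, 9, 6, 11, 2]=(1 7 8 9 6 10 11 2)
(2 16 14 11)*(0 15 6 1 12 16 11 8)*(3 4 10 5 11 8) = (0 15 6 1 12 16 14 3 4 10 5 11 2 8) = [15, 12, 8, 4, 10, 11, 1, 7, 0, 9, 5, 2, 16, 13, 3, 6, 14]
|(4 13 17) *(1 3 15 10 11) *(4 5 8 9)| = 30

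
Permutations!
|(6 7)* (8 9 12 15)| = 4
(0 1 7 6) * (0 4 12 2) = (0 1 7 6 4 12 2) = [1, 7, 0, 3, 12, 5, 4, 6, 8, 9, 10, 11, 2]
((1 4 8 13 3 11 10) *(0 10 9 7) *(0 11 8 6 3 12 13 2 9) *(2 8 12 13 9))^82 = (13)(0 1 6 12 7)(3 9 11 10 4) = [1, 6, 2, 9, 3, 5, 12, 0, 8, 11, 4, 10, 7, 13]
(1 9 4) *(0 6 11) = [6, 9, 2, 3, 1, 5, 11, 7, 8, 4, 10, 0] = (0 6 11)(1 9 4)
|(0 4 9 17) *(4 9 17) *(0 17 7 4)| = |(17)(0 9)(4 7)| = 2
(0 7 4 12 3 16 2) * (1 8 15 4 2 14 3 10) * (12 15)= (0 7 2)(1 8 12 10)(3 16 14)(4 15)= [7, 8, 0, 16, 15, 5, 6, 2, 12, 9, 1, 11, 10, 13, 3, 4, 14]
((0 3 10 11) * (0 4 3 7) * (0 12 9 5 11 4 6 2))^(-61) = [9, 1, 12, 4, 10, 2, 7, 5, 8, 6, 3, 0, 11] = (0 9 6 7 5 2 12 11)(3 4 10)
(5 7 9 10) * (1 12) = (1 12)(5 7 9 10) = [0, 12, 2, 3, 4, 7, 6, 9, 8, 10, 5, 11, 1]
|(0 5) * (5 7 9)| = 4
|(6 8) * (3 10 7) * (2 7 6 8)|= 5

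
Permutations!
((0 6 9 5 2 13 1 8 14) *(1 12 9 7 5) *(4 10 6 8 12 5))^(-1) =(0 14 8)(1 9 12)(2 5 13)(4 7 6 10) =[14, 9, 5, 3, 7, 13, 10, 6, 0, 12, 4, 11, 1, 2, 8]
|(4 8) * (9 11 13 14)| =|(4 8)(9 11 13 14)| =4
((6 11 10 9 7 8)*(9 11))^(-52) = (11) = [0, 1, 2, 3, 4, 5, 6, 7, 8, 9, 10, 11]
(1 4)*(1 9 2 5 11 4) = (2 5 11 4 9) = [0, 1, 5, 3, 9, 11, 6, 7, 8, 2, 10, 4]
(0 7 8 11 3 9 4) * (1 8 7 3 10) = (0 3 9 4)(1 8 11 10) = [3, 8, 2, 9, 0, 5, 6, 7, 11, 4, 1, 10]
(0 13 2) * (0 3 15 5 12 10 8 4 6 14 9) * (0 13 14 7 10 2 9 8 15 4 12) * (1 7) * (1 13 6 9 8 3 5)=(0 14 3 4 9 6 13 8 12 2 5)(1 7 10 15)=[14, 7, 5, 4, 9, 0, 13, 10, 12, 6, 15, 11, 2, 8, 3, 1]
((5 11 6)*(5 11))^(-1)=(6 11)=[0, 1, 2, 3, 4, 5, 11, 7, 8, 9, 10, 6]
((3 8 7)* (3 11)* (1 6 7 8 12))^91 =(1 6 7 11 3 12) =[0, 6, 2, 12, 4, 5, 7, 11, 8, 9, 10, 3, 1]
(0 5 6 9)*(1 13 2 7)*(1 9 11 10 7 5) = (0 1 13 2 5 6 11 10 7 9) = [1, 13, 5, 3, 4, 6, 11, 9, 8, 0, 7, 10, 12, 2]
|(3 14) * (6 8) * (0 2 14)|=4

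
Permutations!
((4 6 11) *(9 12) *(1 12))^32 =(1 9 12)(4 11 6) =[0, 9, 2, 3, 11, 5, 4, 7, 8, 12, 10, 6, 1]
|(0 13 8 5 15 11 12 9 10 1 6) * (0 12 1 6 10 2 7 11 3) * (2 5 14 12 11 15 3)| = 24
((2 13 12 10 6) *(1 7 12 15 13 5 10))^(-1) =(1 12 7)(2 6 10 5)(13 15) =[0, 12, 6, 3, 4, 2, 10, 1, 8, 9, 5, 11, 7, 15, 14, 13]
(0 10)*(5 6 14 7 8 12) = [10, 1, 2, 3, 4, 6, 14, 8, 12, 9, 0, 11, 5, 13, 7] = (0 10)(5 6 14 7 8 12)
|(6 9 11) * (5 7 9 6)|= 4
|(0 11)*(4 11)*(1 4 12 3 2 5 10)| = |(0 12 3 2 5 10 1 4 11)| = 9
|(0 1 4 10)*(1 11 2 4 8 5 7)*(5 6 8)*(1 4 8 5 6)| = 10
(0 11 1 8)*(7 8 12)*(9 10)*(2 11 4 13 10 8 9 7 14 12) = (0 4 13 10 7 9 8)(1 2 11)(12 14) = [4, 2, 11, 3, 13, 5, 6, 9, 0, 8, 7, 1, 14, 10, 12]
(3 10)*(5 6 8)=[0, 1, 2, 10, 4, 6, 8, 7, 5, 9, 3]=(3 10)(5 6 8)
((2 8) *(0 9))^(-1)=(0 9)(2 8)=[9, 1, 8, 3, 4, 5, 6, 7, 2, 0]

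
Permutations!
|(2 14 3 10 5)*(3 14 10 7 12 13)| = |(14)(2 10 5)(3 7 12 13)| = 12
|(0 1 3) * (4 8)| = |(0 1 3)(4 8)| = 6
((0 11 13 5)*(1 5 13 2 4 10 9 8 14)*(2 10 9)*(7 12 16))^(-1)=(0 5 1 14 8 9 4 2 10 11)(7 16 12)=[5, 14, 10, 3, 2, 1, 6, 16, 9, 4, 11, 0, 7, 13, 8, 15, 12]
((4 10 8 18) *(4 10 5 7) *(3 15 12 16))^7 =[0, 1, 2, 16, 5, 7, 6, 4, 18, 9, 8, 11, 15, 13, 14, 3, 12, 17, 10] =(3 16 12 15)(4 5 7)(8 18 10)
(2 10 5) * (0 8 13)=(0 8 13)(2 10 5)=[8, 1, 10, 3, 4, 2, 6, 7, 13, 9, 5, 11, 12, 0]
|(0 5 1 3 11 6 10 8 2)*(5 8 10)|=15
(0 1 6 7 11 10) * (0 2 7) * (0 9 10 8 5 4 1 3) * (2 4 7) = (0 3)(1 6 9 10 4)(5 7 11 8) = [3, 6, 2, 0, 1, 7, 9, 11, 5, 10, 4, 8]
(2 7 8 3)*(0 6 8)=(0 6 8 3 2 7)=[6, 1, 7, 2, 4, 5, 8, 0, 3]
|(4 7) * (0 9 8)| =6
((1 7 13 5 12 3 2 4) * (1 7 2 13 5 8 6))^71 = (1 2 4 7 5 12 3 13 8 6) = [0, 2, 4, 13, 7, 12, 1, 5, 6, 9, 10, 11, 3, 8]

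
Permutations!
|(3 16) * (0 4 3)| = |(0 4 3 16)| = 4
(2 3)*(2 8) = (2 3 8) = [0, 1, 3, 8, 4, 5, 6, 7, 2]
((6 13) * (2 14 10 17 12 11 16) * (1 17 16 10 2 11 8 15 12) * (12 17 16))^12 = (1 12)(8 16)(10 17)(11 15) = [0, 12, 2, 3, 4, 5, 6, 7, 16, 9, 17, 15, 1, 13, 14, 11, 8, 10]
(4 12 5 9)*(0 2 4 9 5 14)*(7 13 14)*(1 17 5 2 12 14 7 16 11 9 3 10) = (0 12 16 11 9 3 10 1 17 5 2 4 14)(7 13) = [12, 17, 4, 10, 14, 2, 6, 13, 8, 3, 1, 9, 16, 7, 0, 15, 11, 5]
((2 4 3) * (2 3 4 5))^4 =(5) =[0, 1, 2, 3, 4, 5]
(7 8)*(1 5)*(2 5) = (1 2 5)(7 8) = [0, 2, 5, 3, 4, 1, 6, 8, 7]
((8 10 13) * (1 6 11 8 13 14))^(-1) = (1 14 10 8 11 6) = [0, 14, 2, 3, 4, 5, 1, 7, 11, 9, 8, 6, 12, 13, 10]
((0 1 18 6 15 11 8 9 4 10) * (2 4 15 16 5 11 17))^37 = (0 15 16 10 9 6 4 8 18 2 11 1 17 5) = [15, 17, 11, 3, 8, 0, 4, 7, 18, 6, 9, 1, 12, 13, 14, 16, 10, 5, 2]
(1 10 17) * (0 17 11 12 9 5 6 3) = (0 17 1 10 11 12 9 5 6 3) = [17, 10, 2, 0, 4, 6, 3, 7, 8, 5, 11, 12, 9, 13, 14, 15, 16, 1]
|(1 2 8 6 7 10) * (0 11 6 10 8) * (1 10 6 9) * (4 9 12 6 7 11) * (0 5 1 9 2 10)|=6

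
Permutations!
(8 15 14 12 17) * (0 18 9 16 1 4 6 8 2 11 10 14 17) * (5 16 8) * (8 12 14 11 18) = (0 8 15 17 2 18 9 12)(1 4 6 5 16)(10 11) = [8, 4, 18, 3, 6, 16, 5, 7, 15, 12, 11, 10, 0, 13, 14, 17, 1, 2, 9]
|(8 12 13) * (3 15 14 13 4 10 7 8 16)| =5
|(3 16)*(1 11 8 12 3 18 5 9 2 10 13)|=12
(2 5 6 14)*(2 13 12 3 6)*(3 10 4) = (2 5)(3 6 14 13 12 10 4) = [0, 1, 5, 6, 3, 2, 14, 7, 8, 9, 4, 11, 10, 12, 13]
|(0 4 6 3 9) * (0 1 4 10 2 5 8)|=5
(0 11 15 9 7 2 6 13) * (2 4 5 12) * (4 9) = [11, 1, 6, 3, 5, 12, 13, 9, 8, 7, 10, 15, 2, 0, 14, 4] = (0 11 15 4 5 12 2 6 13)(7 9)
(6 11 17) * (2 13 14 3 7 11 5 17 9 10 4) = [0, 1, 13, 7, 2, 17, 5, 11, 8, 10, 4, 9, 12, 14, 3, 15, 16, 6] = (2 13 14 3 7 11 9 10 4)(5 17 6)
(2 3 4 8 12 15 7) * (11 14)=[0, 1, 3, 4, 8, 5, 6, 2, 12, 9, 10, 14, 15, 13, 11, 7]=(2 3 4 8 12 15 7)(11 14)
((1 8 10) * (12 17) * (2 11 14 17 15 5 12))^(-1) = (1 10 8)(2 17 14 11)(5 15 12) = [0, 10, 17, 3, 4, 15, 6, 7, 1, 9, 8, 2, 5, 13, 11, 12, 16, 14]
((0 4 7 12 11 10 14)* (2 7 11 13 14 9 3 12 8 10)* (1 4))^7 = (0 10 1 9 4 3 11 12 2 13 7 14 8) = [10, 9, 13, 11, 3, 5, 6, 14, 0, 4, 1, 12, 2, 7, 8]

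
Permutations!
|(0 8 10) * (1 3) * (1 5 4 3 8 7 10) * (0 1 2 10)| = 12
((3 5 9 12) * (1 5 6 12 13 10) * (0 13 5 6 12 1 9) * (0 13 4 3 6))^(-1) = (0 1 6 12 3 4)(5 9 10 13) = [1, 6, 2, 4, 0, 9, 12, 7, 8, 10, 13, 11, 3, 5]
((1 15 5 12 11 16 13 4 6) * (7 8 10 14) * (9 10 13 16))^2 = (16)(1 5 11 10 7 13 6 15 12 9 14 8 4) = [0, 5, 2, 3, 1, 11, 15, 13, 4, 14, 7, 10, 9, 6, 8, 12, 16]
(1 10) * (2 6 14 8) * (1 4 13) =(1 10 4 13)(2 6 14 8) =[0, 10, 6, 3, 13, 5, 14, 7, 2, 9, 4, 11, 12, 1, 8]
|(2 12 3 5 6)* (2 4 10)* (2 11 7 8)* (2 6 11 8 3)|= |(2 12)(3 5 11 7)(4 10 8 6)|= 4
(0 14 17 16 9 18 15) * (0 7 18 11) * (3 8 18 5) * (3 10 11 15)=[14, 1, 2, 8, 4, 10, 6, 5, 18, 15, 11, 0, 12, 13, 17, 7, 9, 16, 3]=(0 14 17 16 9 15 7 5 10 11)(3 8 18)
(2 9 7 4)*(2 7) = (2 9)(4 7) = [0, 1, 9, 3, 7, 5, 6, 4, 8, 2]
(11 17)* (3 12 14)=[0, 1, 2, 12, 4, 5, 6, 7, 8, 9, 10, 17, 14, 13, 3, 15, 16, 11]=(3 12 14)(11 17)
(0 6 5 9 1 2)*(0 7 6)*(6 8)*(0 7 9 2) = (0 7 8 6 5 2 9 1) = [7, 0, 9, 3, 4, 2, 5, 8, 6, 1]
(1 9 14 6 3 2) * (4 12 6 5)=[0, 9, 1, 2, 12, 4, 3, 7, 8, 14, 10, 11, 6, 13, 5]=(1 9 14 5 4 12 6 3 2)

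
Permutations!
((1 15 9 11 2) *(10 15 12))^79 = (1 10 9 2 12 15 11) = [0, 10, 12, 3, 4, 5, 6, 7, 8, 2, 9, 1, 15, 13, 14, 11]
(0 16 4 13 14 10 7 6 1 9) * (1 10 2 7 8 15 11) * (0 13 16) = (1 9 13 14 2 7 6 10 8 15 11)(4 16) = [0, 9, 7, 3, 16, 5, 10, 6, 15, 13, 8, 1, 12, 14, 2, 11, 4]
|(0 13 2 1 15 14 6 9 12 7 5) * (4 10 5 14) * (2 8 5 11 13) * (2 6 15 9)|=15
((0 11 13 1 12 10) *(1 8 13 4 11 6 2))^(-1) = (0 10 12 1 2 6)(4 11)(8 13) = [10, 2, 6, 3, 11, 5, 0, 7, 13, 9, 12, 4, 1, 8]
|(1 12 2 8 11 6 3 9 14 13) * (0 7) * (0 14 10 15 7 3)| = |(0 3 9 10 15 7 14 13 1 12 2 8 11 6)| = 14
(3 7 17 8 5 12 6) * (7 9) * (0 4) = (0 4)(3 9 7 17 8 5 12 6) = [4, 1, 2, 9, 0, 12, 3, 17, 5, 7, 10, 11, 6, 13, 14, 15, 16, 8]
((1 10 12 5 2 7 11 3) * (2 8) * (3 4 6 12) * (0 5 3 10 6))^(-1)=(0 4 11 7 2 8 5)(1 3 12 6)=[4, 3, 8, 12, 11, 0, 1, 2, 5, 9, 10, 7, 6]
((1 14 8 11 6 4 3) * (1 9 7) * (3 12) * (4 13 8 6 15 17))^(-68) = (1 3 17 8 14 9 4 11 6 7 12 15 13) = [0, 3, 2, 17, 11, 5, 7, 12, 14, 4, 10, 6, 15, 1, 9, 13, 16, 8]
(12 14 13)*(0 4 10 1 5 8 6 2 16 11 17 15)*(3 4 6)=(0 6 2 16 11 17 15)(1 5 8 3 4 10)(12 14 13)=[6, 5, 16, 4, 10, 8, 2, 7, 3, 9, 1, 17, 14, 12, 13, 0, 11, 15]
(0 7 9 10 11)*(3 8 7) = [3, 1, 2, 8, 4, 5, 6, 9, 7, 10, 11, 0] = (0 3 8 7 9 10 11)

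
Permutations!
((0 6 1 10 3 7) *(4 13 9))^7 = (0 6 1 10 3 7)(4 13 9) = [6, 10, 2, 7, 13, 5, 1, 0, 8, 4, 3, 11, 12, 9]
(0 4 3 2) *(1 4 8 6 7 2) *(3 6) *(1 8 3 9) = (0 3 8 9 1 4 6 7 2) = [3, 4, 0, 8, 6, 5, 7, 2, 9, 1]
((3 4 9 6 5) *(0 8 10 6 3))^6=(0 8 10 6 5)=[8, 1, 2, 3, 4, 0, 5, 7, 10, 9, 6]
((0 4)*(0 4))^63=[0, 1, 2, 3, 4]=(4)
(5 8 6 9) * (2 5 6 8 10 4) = (2 5 10 4)(6 9) = [0, 1, 5, 3, 2, 10, 9, 7, 8, 6, 4]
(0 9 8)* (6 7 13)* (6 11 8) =(0 9 6 7 13 11 8) =[9, 1, 2, 3, 4, 5, 7, 13, 0, 6, 10, 8, 12, 11]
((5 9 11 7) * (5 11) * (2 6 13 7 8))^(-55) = (2 8 11 7 13 6)(5 9) = [0, 1, 8, 3, 4, 9, 2, 13, 11, 5, 10, 7, 12, 6]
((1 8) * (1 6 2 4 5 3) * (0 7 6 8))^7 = [1, 3, 6, 5, 2, 4, 7, 0, 8] = (8)(0 1 3 5 4 2 6 7)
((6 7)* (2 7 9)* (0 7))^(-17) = (0 9 7 2 6) = [9, 1, 6, 3, 4, 5, 0, 2, 8, 7]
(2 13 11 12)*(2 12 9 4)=(2 13 11 9 4)=[0, 1, 13, 3, 2, 5, 6, 7, 8, 4, 10, 9, 12, 11]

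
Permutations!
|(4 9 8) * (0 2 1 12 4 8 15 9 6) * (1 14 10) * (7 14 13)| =10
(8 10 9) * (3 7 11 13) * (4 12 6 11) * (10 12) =(3 7 4 10 9 8 12 6 11 13) =[0, 1, 2, 7, 10, 5, 11, 4, 12, 8, 9, 13, 6, 3]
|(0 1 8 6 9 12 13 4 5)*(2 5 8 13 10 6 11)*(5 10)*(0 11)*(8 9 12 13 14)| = 12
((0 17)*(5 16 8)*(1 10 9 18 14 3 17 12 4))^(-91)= (0 17 3 14 18 9 10 1 4 12)(5 8 16)= [17, 4, 2, 14, 12, 8, 6, 7, 16, 10, 1, 11, 0, 13, 18, 15, 5, 3, 9]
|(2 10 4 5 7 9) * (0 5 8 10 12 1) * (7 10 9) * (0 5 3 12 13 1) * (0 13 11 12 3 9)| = |(0 9 2 11 12 13 1 5 10 4 8)| = 11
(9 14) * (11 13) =(9 14)(11 13) =[0, 1, 2, 3, 4, 5, 6, 7, 8, 14, 10, 13, 12, 11, 9]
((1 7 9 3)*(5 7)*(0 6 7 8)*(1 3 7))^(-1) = [8, 6, 2, 3, 4, 1, 0, 9, 5, 7] = (0 8 5 1 6)(7 9)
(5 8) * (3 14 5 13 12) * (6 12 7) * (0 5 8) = (0 5)(3 14 8 13 7 6 12) = [5, 1, 2, 14, 4, 0, 12, 6, 13, 9, 10, 11, 3, 7, 8]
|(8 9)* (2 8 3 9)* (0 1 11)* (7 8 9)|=|(0 1 11)(2 9 3 7 8)|=15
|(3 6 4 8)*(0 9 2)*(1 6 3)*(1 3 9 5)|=|(0 5 1 6 4 8 3 9 2)|=9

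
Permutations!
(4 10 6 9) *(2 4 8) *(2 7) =[0, 1, 4, 3, 10, 5, 9, 2, 7, 8, 6] =(2 4 10 6 9 8 7)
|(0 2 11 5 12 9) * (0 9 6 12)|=|(0 2 11 5)(6 12)|=4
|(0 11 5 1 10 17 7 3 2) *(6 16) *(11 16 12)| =12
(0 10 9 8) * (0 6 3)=(0 10 9 8 6 3)=[10, 1, 2, 0, 4, 5, 3, 7, 6, 8, 9]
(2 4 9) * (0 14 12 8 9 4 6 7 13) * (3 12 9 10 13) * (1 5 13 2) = (0 14 9 1 5 13)(2 6 7 3 12 8 10) = [14, 5, 6, 12, 4, 13, 7, 3, 10, 1, 2, 11, 8, 0, 9]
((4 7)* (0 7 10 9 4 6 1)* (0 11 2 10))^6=(0 10 1)(2 6 4)(7 9 11)=[10, 0, 6, 3, 2, 5, 4, 9, 8, 11, 1, 7]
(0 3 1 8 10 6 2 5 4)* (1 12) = [3, 8, 5, 12, 0, 4, 2, 7, 10, 9, 6, 11, 1] = (0 3 12 1 8 10 6 2 5 4)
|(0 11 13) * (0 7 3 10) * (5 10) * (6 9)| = 14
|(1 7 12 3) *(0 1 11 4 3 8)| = 15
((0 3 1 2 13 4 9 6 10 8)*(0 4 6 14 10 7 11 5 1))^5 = (14)(0 3)(1 11 6 2 5 7 13) = [3, 11, 5, 0, 4, 7, 2, 13, 8, 9, 10, 6, 12, 1, 14]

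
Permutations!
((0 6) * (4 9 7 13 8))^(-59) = (0 6)(4 9 7 13 8) = [6, 1, 2, 3, 9, 5, 0, 13, 4, 7, 10, 11, 12, 8]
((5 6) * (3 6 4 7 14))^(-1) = (3 14 7 4 5 6) = [0, 1, 2, 14, 5, 6, 3, 4, 8, 9, 10, 11, 12, 13, 7]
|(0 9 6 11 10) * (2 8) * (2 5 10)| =8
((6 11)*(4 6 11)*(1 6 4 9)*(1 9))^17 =[0, 6, 2, 3, 4, 5, 1, 7, 8, 9, 10, 11] =(11)(1 6)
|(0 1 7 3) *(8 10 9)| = |(0 1 7 3)(8 10 9)| = 12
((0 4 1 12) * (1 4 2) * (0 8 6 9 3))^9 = (0 2 1 12 8 6 9 3) = [2, 12, 1, 0, 4, 5, 9, 7, 6, 3, 10, 11, 8]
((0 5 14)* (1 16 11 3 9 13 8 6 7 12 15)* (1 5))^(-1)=(0 14 5 15 12 7 6 8 13 9 3 11 16 1)=[14, 0, 2, 11, 4, 15, 8, 6, 13, 3, 10, 16, 7, 9, 5, 12, 1]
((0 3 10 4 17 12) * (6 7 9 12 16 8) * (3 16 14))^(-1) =[12, 1, 2, 14, 10, 5, 8, 6, 16, 7, 3, 11, 9, 13, 17, 15, 0, 4] =(0 12 9 7 6 8 16)(3 14 17 4 10)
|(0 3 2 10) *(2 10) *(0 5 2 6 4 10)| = |(0 3)(2 6 4 10 5)| = 10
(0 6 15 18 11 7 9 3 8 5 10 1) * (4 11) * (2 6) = (0 2 6 15 18 4 11 7 9 3 8 5 10 1) = [2, 0, 6, 8, 11, 10, 15, 9, 5, 3, 1, 7, 12, 13, 14, 18, 16, 17, 4]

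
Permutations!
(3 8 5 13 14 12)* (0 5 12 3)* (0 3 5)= (3 8 12)(5 13 14)= [0, 1, 2, 8, 4, 13, 6, 7, 12, 9, 10, 11, 3, 14, 5]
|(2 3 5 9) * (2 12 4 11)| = 7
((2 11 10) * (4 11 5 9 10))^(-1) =[0, 1, 10, 3, 11, 2, 6, 7, 8, 5, 9, 4] =(2 10 9 5)(4 11)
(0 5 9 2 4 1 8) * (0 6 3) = (0 5 9 2 4 1 8 6 3) = [5, 8, 4, 0, 1, 9, 3, 7, 6, 2]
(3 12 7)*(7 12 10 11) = (12)(3 10 11 7) = [0, 1, 2, 10, 4, 5, 6, 3, 8, 9, 11, 7, 12]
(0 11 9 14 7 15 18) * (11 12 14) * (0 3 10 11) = [12, 1, 2, 10, 4, 5, 6, 15, 8, 0, 11, 9, 14, 13, 7, 18, 16, 17, 3] = (0 12 14 7 15 18 3 10 11 9)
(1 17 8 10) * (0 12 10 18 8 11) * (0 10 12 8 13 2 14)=(0 8 18 13 2 14)(1 17 11 10)=[8, 17, 14, 3, 4, 5, 6, 7, 18, 9, 1, 10, 12, 2, 0, 15, 16, 11, 13]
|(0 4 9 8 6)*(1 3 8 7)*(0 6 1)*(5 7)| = |(0 4 9 5 7)(1 3 8)| = 15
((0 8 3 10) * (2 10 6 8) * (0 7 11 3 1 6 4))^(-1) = (0 4 3 11 7 10 2)(1 8 6) = [4, 8, 0, 11, 3, 5, 1, 10, 6, 9, 2, 7]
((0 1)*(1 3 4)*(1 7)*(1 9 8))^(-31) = (0 9 3 8 4 1 7) = [9, 7, 2, 8, 1, 5, 6, 0, 4, 3]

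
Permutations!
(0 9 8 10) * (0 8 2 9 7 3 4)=[7, 1, 9, 4, 0, 5, 6, 3, 10, 2, 8]=(0 7 3 4)(2 9)(8 10)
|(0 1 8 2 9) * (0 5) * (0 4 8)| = 10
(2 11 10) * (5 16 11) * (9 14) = (2 5 16 11 10)(9 14) = [0, 1, 5, 3, 4, 16, 6, 7, 8, 14, 2, 10, 12, 13, 9, 15, 11]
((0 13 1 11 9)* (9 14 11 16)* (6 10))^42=(0 1 9 13 16)=[1, 9, 2, 3, 4, 5, 6, 7, 8, 13, 10, 11, 12, 16, 14, 15, 0]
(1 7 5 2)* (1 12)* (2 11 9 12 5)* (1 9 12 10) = (1 7 2 5 11 12 9 10) = [0, 7, 5, 3, 4, 11, 6, 2, 8, 10, 1, 12, 9]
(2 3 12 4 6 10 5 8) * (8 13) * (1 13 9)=[0, 13, 3, 12, 6, 9, 10, 7, 2, 1, 5, 11, 4, 8]=(1 13 8 2 3 12 4 6 10 5 9)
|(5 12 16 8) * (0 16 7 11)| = |(0 16 8 5 12 7 11)| = 7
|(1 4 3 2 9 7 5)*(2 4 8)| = 6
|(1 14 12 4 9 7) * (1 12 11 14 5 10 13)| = 4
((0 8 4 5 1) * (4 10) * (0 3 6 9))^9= (10)= [0, 1, 2, 3, 4, 5, 6, 7, 8, 9, 10]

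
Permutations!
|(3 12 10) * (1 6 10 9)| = |(1 6 10 3 12 9)| = 6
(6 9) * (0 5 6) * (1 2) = (0 5 6 9)(1 2) = [5, 2, 1, 3, 4, 6, 9, 7, 8, 0]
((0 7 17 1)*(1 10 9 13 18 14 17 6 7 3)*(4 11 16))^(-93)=(6 7)(9 14)(10 18)(13 17)=[0, 1, 2, 3, 4, 5, 7, 6, 8, 14, 18, 11, 12, 17, 9, 15, 16, 13, 10]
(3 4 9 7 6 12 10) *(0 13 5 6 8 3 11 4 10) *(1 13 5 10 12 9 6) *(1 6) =[5, 13, 2, 12, 1, 6, 9, 8, 3, 7, 11, 4, 0, 10] =(0 5 6 9 7 8 3 12)(1 13 10 11 4)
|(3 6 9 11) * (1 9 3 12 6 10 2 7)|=|(1 9 11 12 6 3 10 2 7)|=9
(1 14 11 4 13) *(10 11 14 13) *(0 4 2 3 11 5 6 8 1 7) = (14)(0 4 10 5 6 8 1 13 7)(2 3 11) = [4, 13, 3, 11, 10, 6, 8, 0, 1, 9, 5, 2, 12, 7, 14]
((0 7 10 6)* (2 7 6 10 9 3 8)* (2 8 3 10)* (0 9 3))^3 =[10, 1, 0, 9, 4, 5, 2, 6, 8, 7, 3] =(0 10 3 9 7 6 2)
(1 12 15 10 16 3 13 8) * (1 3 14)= (1 12 15 10 16 14)(3 13 8)= [0, 12, 2, 13, 4, 5, 6, 7, 3, 9, 16, 11, 15, 8, 1, 10, 14]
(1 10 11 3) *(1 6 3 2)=(1 10 11 2)(3 6)=[0, 10, 1, 6, 4, 5, 3, 7, 8, 9, 11, 2]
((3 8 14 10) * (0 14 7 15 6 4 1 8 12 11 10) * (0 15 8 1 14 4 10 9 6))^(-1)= [15, 1, 2, 10, 0, 5, 9, 8, 7, 11, 6, 12, 3, 13, 4, 14]= (0 15 14 4)(3 10 6 9 11 12)(7 8)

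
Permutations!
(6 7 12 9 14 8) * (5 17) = (5 17)(6 7 12 9 14 8) = [0, 1, 2, 3, 4, 17, 7, 12, 6, 14, 10, 11, 9, 13, 8, 15, 16, 5]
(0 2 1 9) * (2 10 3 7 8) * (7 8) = (0 10 3 8 2 1 9) = [10, 9, 1, 8, 4, 5, 6, 7, 2, 0, 3]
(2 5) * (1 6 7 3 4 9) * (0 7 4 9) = (0 7 3 9 1 6 4)(2 5) = [7, 6, 5, 9, 0, 2, 4, 3, 8, 1]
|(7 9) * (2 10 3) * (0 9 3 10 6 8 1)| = 8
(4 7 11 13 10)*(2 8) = (2 8)(4 7 11 13 10) = [0, 1, 8, 3, 7, 5, 6, 11, 2, 9, 4, 13, 12, 10]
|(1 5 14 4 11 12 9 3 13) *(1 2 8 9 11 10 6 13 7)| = 12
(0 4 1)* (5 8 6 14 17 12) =(0 4 1)(5 8 6 14 17 12) =[4, 0, 2, 3, 1, 8, 14, 7, 6, 9, 10, 11, 5, 13, 17, 15, 16, 12]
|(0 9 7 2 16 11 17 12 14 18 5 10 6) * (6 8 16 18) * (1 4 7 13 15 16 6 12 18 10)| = 16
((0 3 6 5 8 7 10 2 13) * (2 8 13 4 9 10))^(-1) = (0 13 5 6 3)(2 7 8 10 9 4) = [13, 1, 7, 0, 2, 6, 3, 8, 10, 4, 9, 11, 12, 5]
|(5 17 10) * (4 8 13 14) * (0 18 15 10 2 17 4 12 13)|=|(0 18 15 10 5 4 8)(2 17)(12 13 14)|=42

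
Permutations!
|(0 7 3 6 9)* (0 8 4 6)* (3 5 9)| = 8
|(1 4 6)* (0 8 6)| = |(0 8 6 1 4)| = 5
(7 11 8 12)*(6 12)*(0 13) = (0 13)(6 12 7 11 8) = [13, 1, 2, 3, 4, 5, 12, 11, 6, 9, 10, 8, 7, 0]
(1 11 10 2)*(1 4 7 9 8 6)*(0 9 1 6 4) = (0 9 8 4 7 1 11 10 2) = [9, 11, 0, 3, 7, 5, 6, 1, 4, 8, 2, 10]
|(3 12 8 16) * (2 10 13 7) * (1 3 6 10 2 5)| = |(1 3 12 8 16 6 10 13 7 5)| = 10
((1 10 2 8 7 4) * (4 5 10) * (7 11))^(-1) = (1 4)(2 10 5 7 11 8) = [0, 4, 10, 3, 1, 7, 6, 11, 2, 9, 5, 8]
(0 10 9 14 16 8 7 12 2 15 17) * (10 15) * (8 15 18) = [18, 1, 10, 3, 4, 5, 6, 12, 7, 14, 9, 11, 2, 13, 16, 17, 15, 0, 8] = (0 18 8 7 12 2 10 9 14 16 15 17)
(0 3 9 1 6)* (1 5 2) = [3, 6, 1, 9, 4, 2, 0, 7, 8, 5] = (0 3 9 5 2 1 6)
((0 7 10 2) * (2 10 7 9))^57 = (10) = [0, 1, 2, 3, 4, 5, 6, 7, 8, 9, 10]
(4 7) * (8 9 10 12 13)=[0, 1, 2, 3, 7, 5, 6, 4, 9, 10, 12, 11, 13, 8]=(4 7)(8 9 10 12 13)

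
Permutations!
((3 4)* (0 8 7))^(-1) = (0 7 8)(3 4) = [7, 1, 2, 4, 3, 5, 6, 8, 0]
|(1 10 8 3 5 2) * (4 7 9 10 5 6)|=21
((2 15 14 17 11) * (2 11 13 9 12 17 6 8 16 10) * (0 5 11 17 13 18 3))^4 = (0 18 11)(2 8 15 16 14 10 6)(3 17 5)(9 12 13) = [18, 1, 8, 17, 4, 3, 2, 7, 15, 12, 6, 0, 13, 9, 10, 16, 14, 5, 11]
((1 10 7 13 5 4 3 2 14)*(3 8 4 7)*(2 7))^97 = (1 10 3 7 13 5 2 14)(4 8) = [0, 10, 14, 7, 8, 2, 6, 13, 4, 9, 3, 11, 12, 5, 1]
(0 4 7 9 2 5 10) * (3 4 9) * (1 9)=[1, 9, 5, 4, 7, 10, 6, 3, 8, 2, 0]=(0 1 9 2 5 10)(3 4 7)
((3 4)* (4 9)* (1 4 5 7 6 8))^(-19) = (1 7 3 8 5 4 6 9) = [0, 7, 2, 8, 6, 4, 9, 3, 5, 1]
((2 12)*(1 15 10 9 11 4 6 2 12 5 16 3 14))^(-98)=(1 3 5 6 11 10)(2 4 9 15 14 16)=[0, 3, 4, 5, 9, 6, 11, 7, 8, 15, 1, 10, 12, 13, 16, 14, 2]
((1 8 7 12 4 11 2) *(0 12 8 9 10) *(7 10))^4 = (0 2 8 4 9)(1 10 11 7 12) = [2, 10, 8, 3, 9, 5, 6, 12, 4, 0, 11, 7, 1]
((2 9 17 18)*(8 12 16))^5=[0, 1, 9, 3, 4, 5, 6, 7, 16, 17, 10, 11, 8, 13, 14, 15, 12, 18, 2]=(2 9 17 18)(8 16 12)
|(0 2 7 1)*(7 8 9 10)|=7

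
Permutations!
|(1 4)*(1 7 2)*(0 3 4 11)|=7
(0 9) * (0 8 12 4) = (0 9 8 12 4) = [9, 1, 2, 3, 0, 5, 6, 7, 12, 8, 10, 11, 4]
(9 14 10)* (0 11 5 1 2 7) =(0 11 5 1 2 7)(9 14 10) =[11, 2, 7, 3, 4, 1, 6, 0, 8, 14, 9, 5, 12, 13, 10]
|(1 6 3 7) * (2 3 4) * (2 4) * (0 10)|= |(0 10)(1 6 2 3 7)|= 10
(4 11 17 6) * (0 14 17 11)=(0 14 17 6 4)=[14, 1, 2, 3, 0, 5, 4, 7, 8, 9, 10, 11, 12, 13, 17, 15, 16, 6]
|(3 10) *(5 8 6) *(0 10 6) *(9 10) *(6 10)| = 10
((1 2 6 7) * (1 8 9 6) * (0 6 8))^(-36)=[0, 1, 2, 3, 4, 5, 6, 7, 8, 9]=(9)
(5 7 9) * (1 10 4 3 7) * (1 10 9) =(1 9 5 10 4 3 7) =[0, 9, 2, 7, 3, 10, 6, 1, 8, 5, 4]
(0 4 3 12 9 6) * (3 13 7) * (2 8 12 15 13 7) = (0 4 7 3 15 13 2 8 12 9 6) = [4, 1, 8, 15, 7, 5, 0, 3, 12, 6, 10, 11, 9, 2, 14, 13]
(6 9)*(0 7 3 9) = (0 7 3 9 6) = [7, 1, 2, 9, 4, 5, 0, 3, 8, 6]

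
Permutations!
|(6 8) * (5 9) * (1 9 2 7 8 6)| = |(1 9 5 2 7 8)| = 6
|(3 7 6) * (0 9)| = |(0 9)(3 7 6)| = 6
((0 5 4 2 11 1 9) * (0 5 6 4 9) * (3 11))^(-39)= (0 2 1 4 11 6 3)(5 9)= [2, 4, 1, 0, 11, 9, 3, 7, 8, 5, 10, 6]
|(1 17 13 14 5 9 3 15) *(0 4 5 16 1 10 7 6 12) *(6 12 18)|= 90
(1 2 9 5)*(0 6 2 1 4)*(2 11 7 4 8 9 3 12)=(0 6 11 7 4)(2 3 12)(5 8 9)=[6, 1, 3, 12, 0, 8, 11, 4, 9, 5, 10, 7, 2]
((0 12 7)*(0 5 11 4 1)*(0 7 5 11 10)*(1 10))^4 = (0 7)(1 10)(4 5)(11 12) = [7, 10, 2, 3, 5, 4, 6, 0, 8, 9, 1, 12, 11]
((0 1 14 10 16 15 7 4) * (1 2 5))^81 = (0 2 5 1 14 10 16 15 7 4) = [2, 14, 5, 3, 0, 1, 6, 4, 8, 9, 16, 11, 12, 13, 10, 7, 15]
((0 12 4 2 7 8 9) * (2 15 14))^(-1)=(0 9 8 7 2 14 15 4 12)=[9, 1, 14, 3, 12, 5, 6, 2, 7, 8, 10, 11, 0, 13, 15, 4]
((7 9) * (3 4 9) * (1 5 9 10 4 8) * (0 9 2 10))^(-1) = (0 4 10 2 5 1 8 3 7 9) = [4, 8, 5, 7, 10, 1, 6, 9, 3, 0, 2]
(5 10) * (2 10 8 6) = (2 10 5 8 6) = [0, 1, 10, 3, 4, 8, 2, 7, 6, 9, 5]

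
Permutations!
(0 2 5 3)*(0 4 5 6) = (0 2 6)(3 4 5) = [2, 1, 6, 4, 5, 3, 0]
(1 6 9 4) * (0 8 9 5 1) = [8, 6, 2, 3, 0, 1, 5, 7, 9, 4] = (0 8 9 4)(1 6 5)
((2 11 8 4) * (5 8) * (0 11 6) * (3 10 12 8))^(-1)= (0 6 2 4 8 12 10 3 5 11)= [6, 1, 4, 5, 8, 11, 2, 7, 12, 9, 3, 0, 10]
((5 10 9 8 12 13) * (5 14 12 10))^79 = (8 10 9)(12 13 14) = [0, 1, 2, 3, 4, 5, 6, 7, 10, 8, 9, 11, 13, 14, 12]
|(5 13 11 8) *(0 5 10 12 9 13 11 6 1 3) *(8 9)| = |(0 5 11 9 13 6 1 3)(8 10 12)| = 24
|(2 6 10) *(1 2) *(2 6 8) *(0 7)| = 6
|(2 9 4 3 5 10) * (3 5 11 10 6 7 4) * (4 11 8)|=10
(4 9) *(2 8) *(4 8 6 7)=(2 6 7 4 9 8)=[0, 1, 6, 3, 9, 5, 7, 4, 2, 8]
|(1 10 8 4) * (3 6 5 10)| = 7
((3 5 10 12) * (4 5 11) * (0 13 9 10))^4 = (0 12 5 10 4 9 11 13 3) = [12, 1, 2, 0, 9, 10, 6, 7, 8, 11, 4, 13, 5, 3]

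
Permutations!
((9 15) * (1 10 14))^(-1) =[0, 14, 2, 3, 4, 5, 6, 7, 8, 15, 1, 11, 12, 13, 10, 9] =(1 14 10)(9 15)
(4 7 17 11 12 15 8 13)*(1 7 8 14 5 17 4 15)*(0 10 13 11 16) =(0 10 13 15 14 5 17 16)(1 7 4 8 11 12) =[10, 7, 2, 3, 8, 17, 6, 4, 11, 9, 13, 12, 1, 15, 5, 14, 0, 16]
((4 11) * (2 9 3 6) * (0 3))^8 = (11)(0 2 3 9 6) = [2, 1, 3, 9, 4, 5, 0, 7, 8, 6, 10, 11]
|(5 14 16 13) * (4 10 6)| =|(4 10 6)(5 14 16 13)| =12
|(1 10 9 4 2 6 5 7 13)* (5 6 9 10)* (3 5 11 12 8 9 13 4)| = |(1 11 12 8 9 3 5 7 4 2 13)| = 11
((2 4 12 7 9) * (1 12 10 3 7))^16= (12)(2 7 10)(3 4 9)= [0, 1, 7, 4, 9, 5, 6, 10, 8, 3, 2, 11, 12]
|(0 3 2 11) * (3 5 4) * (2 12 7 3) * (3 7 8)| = 15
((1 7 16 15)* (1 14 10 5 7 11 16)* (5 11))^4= (1 5 7)(10 14 15 16 11)= [0, 5, 2, 3, 4, 7, 6, 1, 8, 9, 14, 10, 12, 13, 15, 16, 11]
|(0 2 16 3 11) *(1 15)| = 10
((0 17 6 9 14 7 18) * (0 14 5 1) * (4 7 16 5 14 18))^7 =(18)(0 1 5 16 14 9 6 17)(4 7) =[1, 5, 2, 3, 7, 16, 17, 4, 8, 6, 10, 11, 12, 13, 9, 15, 14, 0, 18]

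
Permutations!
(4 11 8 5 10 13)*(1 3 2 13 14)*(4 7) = (1 3 2 13 7 4 11 8 5 10 14) = [0, 3, 13, 2, 11, 10, 6, 4, 5, 9, 14, 8, 12, 7, 1]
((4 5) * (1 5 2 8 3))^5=(1 3 8 2 4 5)=[0, 3, 4, 8, 5, 1, 6, 7, 2]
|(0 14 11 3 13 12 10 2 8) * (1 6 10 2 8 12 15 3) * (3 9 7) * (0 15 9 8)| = |(0 14 11 1 6 10)(2 12)(3 13 9 7)(8 15)| = 12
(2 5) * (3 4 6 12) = (2 5)(3 4 6 12) = [0, 1, 5, 4, 6, 2, 12, 7, 8, 9, 10, 11, 3]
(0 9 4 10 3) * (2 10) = (0 9 4 2 10 3) = [9, 1, 10, 0, 2, 5, 6, 7, 8, 4, 3]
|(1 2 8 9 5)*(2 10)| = |(1 10 2 8 9 5)| = 6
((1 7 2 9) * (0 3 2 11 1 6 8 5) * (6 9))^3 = (11)(0 6)(2 5)(3 8) = [6, 1, 5, 8, 4, 2, 0, 7, 3, 9, 10, 11]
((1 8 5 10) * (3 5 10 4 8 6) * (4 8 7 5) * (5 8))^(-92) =(1 10 8 7 4 3 6) =[0, 10, 2, 6, 3, 5, 1, 4, 7, 9, 8]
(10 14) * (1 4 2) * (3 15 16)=[0, 4, 1, 15, 2, 5, 6, 7, 8, 9, 14, 11, 12, 13, 10, 16, 3]=(1 4 2)(3 15 16)(10 14)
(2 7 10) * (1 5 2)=(1 5 2 7 10)=[0, 5, 7, 3, 4, 2, 6, 10, 8, 9, 1]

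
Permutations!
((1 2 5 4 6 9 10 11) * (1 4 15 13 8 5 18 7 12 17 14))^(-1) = (1 14 17 12 7 18 2)(4 11 10 9 6)(5 8 13 15) = [0, 14, 1, 3, 11, 8, 4, 18, 13, 6, 9, 10, 7, 15, 17, 5, 16, 12, 2]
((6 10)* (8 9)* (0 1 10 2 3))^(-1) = (0 3 2 6 10 1)(8 9) = [3, 0, 6, 2, 4, 5, 10, 7, 9, 8, 1]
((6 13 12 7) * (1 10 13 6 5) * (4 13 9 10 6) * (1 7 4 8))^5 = (1 8 6)(4 12 13)(5 7)(9 10) = [0, 8, 2, 3, 12, 7, 1, 5, 6, 10, 9, 11, 13, 4]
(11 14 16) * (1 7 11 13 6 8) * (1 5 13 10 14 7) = (5 13 6 8)(7 11)(10 14 16) = [0, 1, 2, 3, 4, 13, 8, 11, 5, 9, 14, 7, 12, 6, 16, 15, 10]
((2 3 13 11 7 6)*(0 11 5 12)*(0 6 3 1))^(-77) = (0 3 12 1 7 5 2 11 13 6) = [3, 7, 11, 12, 4, 2, 0, 5, 8, 9, 10, 13, 1, 6]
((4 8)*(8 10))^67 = (4 10 8) = [0, 1, 2, 3, 10, 5, 6, 7, 4, 9, 8]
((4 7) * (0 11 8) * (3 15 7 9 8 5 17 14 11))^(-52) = (17)(0 4 3 9 15 8 7) = [4, 1, 2, 9, 3, 5, 6, 0, 7, 15, 10, 11, 12, 13, 14, 8, 16, 17]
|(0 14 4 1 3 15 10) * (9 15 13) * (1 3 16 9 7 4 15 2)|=4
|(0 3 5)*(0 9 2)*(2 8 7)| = 7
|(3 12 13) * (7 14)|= |(3 12 13)(7 14)|= 6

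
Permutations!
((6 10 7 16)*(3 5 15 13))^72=(16)=[0, 1, 2, 3, 4, 5, 6, 7, 8, 9, 10, 11, 12, 13, 14, 15, 16]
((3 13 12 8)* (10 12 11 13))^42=(13)(3 12)(8 10)=[0, 1, 2, 12, 4, 5, 6, 7, 10, 9, 8, 11, 3, 13]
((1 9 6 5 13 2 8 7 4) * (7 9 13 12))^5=(1 6)(2 12)(4 9)(5 13)(7 8)=[0, 6, 12, 3, 9, 13, 1, 8, 7, 4, 10, 11, 2, 5]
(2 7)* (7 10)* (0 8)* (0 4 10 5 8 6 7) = (0 6 7 2 5 8 4 10) = [6, 1, 5, 3, 10, 8, 7, 2, 4, 9, 0]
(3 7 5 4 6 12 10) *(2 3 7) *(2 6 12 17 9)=(2 3 6 17 9)(4 12 10 7 5)=[0, 1, 3, 6, 12, 4, 17, 5, 8, 2, 7, 11, 10, 13, 14, 15, 16, 9]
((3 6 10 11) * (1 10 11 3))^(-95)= [0, 1, 2, 3, 4, 5, 6, 7, 8, 9, 10, 11]= (11)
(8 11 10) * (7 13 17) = (7 13 17)(8 11 10) = [0, 1, 2, 3, 4, 5, 6, 13, 11, 9, 8, 10, 12, 17, 14, 15, 16, 7]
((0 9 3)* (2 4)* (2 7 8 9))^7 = [0, 1, 2, 3, 4, 5, 6, 7, 8, 9] = (9)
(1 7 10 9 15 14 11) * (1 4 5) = (1 7 10 9 15 14 11 4 5) = [0, 7, 2, 3, 5, 1, 6, 10, 8, 15, 9, 4, 12, 13, 11, 14]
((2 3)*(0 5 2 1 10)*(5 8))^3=[2, 8, 10, 0, 4, 1, 6, 7, 3, 9, 5]=(0 2 10 5 1 8 3)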